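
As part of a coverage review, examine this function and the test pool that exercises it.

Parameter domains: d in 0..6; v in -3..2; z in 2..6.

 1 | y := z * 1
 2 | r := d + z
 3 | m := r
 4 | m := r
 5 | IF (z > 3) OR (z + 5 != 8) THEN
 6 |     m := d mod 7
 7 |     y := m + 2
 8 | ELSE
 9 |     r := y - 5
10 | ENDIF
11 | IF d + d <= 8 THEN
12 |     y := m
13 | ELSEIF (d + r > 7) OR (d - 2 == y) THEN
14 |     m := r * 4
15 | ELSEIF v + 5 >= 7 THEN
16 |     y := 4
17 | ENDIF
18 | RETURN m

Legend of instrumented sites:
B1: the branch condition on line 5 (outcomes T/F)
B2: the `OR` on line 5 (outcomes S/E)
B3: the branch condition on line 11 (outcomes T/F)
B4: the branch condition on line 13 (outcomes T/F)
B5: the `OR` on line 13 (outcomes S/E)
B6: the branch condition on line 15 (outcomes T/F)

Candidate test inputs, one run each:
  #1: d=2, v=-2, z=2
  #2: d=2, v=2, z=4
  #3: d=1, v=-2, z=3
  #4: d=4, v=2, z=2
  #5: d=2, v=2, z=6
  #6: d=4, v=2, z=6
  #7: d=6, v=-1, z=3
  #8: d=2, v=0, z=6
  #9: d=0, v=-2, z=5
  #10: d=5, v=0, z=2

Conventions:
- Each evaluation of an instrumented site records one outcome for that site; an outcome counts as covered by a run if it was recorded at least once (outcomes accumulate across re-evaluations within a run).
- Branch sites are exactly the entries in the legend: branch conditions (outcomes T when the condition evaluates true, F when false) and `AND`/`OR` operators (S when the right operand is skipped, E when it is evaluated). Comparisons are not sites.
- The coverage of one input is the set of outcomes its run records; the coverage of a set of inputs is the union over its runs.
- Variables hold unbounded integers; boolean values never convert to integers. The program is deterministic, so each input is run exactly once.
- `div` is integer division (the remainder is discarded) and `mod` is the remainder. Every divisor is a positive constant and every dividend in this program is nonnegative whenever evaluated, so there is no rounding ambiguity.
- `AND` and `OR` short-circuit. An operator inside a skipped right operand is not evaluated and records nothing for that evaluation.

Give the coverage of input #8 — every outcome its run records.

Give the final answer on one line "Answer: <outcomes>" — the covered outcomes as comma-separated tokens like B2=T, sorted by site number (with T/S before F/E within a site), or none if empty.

Tracing the run of input #8 (d=2, v=0, z=6):
  B2->S, B1->T, B3->T
distinct outcomes covered: B1=T, B2=S, B3=T

Answer: B1=T, B2=S, B3=T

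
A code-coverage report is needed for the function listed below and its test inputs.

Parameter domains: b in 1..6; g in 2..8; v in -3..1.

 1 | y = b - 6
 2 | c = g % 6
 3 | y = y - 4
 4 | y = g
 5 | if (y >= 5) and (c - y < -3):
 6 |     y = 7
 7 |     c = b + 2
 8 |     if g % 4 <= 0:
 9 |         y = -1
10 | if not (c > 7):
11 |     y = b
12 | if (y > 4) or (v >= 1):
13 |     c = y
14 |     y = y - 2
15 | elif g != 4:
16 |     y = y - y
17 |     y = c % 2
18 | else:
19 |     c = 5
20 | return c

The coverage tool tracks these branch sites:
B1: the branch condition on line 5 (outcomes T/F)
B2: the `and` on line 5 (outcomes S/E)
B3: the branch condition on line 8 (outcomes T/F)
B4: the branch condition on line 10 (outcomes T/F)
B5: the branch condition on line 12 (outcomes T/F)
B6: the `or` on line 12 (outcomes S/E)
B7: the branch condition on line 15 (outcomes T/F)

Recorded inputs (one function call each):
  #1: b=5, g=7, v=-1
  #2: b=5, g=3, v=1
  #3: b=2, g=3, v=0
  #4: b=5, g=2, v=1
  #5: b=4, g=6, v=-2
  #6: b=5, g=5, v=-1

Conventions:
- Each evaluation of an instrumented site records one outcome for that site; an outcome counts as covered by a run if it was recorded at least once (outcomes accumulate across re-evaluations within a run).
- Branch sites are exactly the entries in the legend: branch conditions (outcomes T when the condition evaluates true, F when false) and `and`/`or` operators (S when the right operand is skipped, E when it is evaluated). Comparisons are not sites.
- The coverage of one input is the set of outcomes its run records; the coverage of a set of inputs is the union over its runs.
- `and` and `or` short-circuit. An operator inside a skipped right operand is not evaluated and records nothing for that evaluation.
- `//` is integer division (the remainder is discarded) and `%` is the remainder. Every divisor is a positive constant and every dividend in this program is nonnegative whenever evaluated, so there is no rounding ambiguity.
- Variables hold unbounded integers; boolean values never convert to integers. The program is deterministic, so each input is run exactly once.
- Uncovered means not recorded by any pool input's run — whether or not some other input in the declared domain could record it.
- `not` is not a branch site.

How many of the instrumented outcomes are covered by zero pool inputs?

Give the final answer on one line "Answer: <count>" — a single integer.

test 1 (b=5, g=7, v=-1) fires B2->E, B1->T, B3->F, B4->T, B6->S, B5->T; hits B1=T, B2=E, B3=F, B4=T, B5=T, B6=S
test 2 (b=5, g=3, v=1) fires B2->S, B1->F, B4->T, B6->S, B5->T; hits B1=F, B2=S, B4=T, B5=T, B6=S
test 3 (b=2, g=3, v=0) fires B2->S, B1->F, B4->T, B6->E, B5->F, B7->T; hits B1=F, B2=S, B4=T, B5=F, B6=E, B7=T
test 4 (b=5, g=2, v=1) fires B2->S, B1->F, B4->T, B6->S, B5->T; hits B1=F, B2=S, B4=T, B5=T, B6=S
test 5 (b=4, g=6, v=-2) fires B2->E, B1->T, B3->F, B4->T, B6->E, B5->F, B7->T; hits B1=T, B2=E, B3=F, B4=T, B5=F, B6=E, B7=T
test 6 (b=5, g=5, v=-1) fires B2->E, B1->F, B4->T, B6->S, B5->T; hits B1=F, B2=E, B4=T, B5=T, B6=S
union over the pool: B1=T, B1=F, B2=S, B2=E, B3=F, B4=T, B5=T, B5=F, B6=S, B6=E, B7=T
uncovered (3 of 14): B3=T, B4=F, B7=F

Answer: 3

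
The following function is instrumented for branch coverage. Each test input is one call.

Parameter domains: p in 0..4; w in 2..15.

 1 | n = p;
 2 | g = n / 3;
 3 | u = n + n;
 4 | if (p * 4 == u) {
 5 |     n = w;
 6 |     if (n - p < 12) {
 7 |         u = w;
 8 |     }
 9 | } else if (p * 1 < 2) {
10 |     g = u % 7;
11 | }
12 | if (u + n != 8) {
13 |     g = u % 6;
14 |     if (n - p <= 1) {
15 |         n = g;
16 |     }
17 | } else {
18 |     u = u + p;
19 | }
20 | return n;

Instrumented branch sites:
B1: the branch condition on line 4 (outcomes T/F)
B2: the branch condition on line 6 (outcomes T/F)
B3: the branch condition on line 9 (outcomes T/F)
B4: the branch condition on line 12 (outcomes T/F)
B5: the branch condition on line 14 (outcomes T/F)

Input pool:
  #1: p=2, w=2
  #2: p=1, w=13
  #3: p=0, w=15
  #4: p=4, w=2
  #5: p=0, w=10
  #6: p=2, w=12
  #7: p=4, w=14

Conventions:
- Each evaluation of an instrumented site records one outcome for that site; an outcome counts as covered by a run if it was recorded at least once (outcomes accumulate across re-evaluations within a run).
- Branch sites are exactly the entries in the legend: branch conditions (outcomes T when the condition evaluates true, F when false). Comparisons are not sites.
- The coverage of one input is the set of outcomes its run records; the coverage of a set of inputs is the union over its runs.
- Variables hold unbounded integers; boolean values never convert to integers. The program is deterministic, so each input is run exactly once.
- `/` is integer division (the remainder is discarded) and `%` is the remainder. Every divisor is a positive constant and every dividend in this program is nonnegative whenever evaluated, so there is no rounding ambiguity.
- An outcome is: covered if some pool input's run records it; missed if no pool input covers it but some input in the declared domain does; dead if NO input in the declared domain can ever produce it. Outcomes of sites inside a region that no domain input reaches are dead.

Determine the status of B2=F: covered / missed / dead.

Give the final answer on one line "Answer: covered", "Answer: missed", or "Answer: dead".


B2=F is recorded by pool input(s) 3 -> covered
Answer: covered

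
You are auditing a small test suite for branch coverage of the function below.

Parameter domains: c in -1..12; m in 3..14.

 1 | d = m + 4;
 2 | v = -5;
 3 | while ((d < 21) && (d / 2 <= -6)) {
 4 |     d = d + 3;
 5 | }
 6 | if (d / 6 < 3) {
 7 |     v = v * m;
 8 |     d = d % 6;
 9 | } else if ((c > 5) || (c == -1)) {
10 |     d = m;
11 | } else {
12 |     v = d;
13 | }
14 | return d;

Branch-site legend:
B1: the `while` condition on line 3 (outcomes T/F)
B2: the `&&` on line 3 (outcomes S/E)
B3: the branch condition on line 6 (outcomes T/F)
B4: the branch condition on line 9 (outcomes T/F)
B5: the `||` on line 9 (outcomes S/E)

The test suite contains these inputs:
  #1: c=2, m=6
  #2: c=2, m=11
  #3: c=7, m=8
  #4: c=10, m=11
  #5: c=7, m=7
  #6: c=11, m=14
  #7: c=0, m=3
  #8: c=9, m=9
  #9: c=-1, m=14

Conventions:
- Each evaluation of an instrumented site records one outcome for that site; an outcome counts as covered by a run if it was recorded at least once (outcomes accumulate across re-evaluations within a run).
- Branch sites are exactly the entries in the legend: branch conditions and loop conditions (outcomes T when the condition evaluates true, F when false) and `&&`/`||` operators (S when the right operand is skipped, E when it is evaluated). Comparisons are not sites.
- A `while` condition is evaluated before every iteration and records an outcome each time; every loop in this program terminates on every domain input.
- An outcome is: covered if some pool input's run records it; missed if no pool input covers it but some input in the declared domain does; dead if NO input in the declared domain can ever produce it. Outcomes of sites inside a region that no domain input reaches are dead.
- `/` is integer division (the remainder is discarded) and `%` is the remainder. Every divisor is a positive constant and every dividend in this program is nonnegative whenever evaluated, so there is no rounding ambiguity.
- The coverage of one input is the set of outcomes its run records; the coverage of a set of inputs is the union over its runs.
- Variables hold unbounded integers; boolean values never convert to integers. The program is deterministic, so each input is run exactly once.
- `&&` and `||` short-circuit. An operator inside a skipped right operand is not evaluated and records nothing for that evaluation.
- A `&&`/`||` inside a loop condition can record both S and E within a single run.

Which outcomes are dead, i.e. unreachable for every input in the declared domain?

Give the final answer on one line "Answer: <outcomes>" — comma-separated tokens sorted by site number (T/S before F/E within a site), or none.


running all 168 domain inputs and tallying outcomes:
  B1=T: never recorded by any domain input -> dead
  B2=S: never recorded by any domain input -> dead
  reachable outcomes have witnesses, e.g. B1=F (e.g. c=-1, m=3), B2=E (e.g. c=-1, m=3), B3=T (e.g. c=-1, m=3), B3=F (e.g. c=-1, m=14)
Answer: B1=T, B2=S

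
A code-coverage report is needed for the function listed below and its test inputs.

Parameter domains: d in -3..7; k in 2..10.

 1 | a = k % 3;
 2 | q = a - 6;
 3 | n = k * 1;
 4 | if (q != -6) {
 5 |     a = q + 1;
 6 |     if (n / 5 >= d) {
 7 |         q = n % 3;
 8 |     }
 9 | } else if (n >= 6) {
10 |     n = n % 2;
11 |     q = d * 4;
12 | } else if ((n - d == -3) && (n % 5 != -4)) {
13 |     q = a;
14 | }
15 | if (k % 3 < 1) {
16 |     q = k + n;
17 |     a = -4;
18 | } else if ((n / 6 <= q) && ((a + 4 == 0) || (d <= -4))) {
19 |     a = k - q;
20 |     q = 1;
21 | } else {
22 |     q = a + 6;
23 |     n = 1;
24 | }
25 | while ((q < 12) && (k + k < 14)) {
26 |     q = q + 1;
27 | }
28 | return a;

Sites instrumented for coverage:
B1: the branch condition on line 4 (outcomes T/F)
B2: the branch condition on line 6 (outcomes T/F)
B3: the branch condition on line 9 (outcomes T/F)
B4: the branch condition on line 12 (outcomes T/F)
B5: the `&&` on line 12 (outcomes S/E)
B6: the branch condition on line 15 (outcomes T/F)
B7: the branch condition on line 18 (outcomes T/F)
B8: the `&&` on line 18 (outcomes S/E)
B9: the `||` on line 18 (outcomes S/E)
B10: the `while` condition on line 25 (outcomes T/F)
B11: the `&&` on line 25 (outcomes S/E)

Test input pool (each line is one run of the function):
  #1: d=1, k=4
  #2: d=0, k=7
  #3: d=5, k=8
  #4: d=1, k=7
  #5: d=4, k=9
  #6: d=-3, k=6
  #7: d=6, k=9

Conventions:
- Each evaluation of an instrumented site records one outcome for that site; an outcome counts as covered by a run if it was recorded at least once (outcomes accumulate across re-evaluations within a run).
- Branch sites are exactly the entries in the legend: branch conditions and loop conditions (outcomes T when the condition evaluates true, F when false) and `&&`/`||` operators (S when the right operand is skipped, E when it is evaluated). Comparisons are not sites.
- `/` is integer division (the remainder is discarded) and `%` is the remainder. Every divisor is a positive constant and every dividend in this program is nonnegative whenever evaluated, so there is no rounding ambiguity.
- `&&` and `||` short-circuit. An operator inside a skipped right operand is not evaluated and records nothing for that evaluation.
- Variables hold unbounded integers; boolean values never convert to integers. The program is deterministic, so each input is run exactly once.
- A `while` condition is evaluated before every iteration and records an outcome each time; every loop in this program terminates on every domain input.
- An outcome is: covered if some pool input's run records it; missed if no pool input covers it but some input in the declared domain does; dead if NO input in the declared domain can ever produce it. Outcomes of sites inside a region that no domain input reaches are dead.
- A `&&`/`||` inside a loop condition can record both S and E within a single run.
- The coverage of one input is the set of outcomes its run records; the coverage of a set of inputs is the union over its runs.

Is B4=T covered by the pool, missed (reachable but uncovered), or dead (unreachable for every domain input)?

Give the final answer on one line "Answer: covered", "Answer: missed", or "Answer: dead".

no pool input records B4=T
but domain input (d=6, k=3) does record it -> reachable, so missed

Answer: missed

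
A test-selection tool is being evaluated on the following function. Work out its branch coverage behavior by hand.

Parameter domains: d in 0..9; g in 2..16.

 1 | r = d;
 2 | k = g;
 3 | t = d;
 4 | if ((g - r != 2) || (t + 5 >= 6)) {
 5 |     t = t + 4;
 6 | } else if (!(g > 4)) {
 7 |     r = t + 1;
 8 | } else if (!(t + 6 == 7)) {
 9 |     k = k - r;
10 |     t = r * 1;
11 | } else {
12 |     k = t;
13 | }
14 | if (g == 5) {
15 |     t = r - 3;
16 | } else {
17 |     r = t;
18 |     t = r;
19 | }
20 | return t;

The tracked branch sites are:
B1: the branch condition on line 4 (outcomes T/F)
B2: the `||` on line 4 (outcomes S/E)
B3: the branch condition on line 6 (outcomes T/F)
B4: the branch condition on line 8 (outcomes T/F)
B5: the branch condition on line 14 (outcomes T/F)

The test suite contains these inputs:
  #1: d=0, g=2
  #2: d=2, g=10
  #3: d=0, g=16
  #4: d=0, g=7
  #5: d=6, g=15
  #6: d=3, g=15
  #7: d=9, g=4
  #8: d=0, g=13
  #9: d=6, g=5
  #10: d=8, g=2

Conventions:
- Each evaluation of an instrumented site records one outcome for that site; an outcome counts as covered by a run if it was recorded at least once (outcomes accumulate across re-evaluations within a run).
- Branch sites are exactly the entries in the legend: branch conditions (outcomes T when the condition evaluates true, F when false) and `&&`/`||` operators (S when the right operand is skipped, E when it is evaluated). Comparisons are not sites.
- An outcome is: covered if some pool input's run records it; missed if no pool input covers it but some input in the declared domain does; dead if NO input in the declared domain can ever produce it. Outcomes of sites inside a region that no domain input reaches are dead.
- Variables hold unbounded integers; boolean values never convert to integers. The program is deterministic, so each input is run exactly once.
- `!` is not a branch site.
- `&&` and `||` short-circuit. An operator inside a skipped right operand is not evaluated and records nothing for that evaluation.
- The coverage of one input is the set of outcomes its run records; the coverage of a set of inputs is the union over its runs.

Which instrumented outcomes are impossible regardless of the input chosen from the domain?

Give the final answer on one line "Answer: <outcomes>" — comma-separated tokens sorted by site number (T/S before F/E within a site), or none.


running all 150 domain inputs and tallying outcomes:
  B3=F: unreachable across the whole domain -> dead
  B4=T: unreachable across the whole domain -> dead
  B4=F: unreachable across the whole domain -> dead
  reachable outcomes have witnesses, e.g. B1=T (e.g. d=0, g=3), B1=F (e.g. d=0, g=2), B2=S (e.g. d=0, g=3), B2=E (e.g. d=0, g=2)
Answer: B3=F, B4=T, B4=F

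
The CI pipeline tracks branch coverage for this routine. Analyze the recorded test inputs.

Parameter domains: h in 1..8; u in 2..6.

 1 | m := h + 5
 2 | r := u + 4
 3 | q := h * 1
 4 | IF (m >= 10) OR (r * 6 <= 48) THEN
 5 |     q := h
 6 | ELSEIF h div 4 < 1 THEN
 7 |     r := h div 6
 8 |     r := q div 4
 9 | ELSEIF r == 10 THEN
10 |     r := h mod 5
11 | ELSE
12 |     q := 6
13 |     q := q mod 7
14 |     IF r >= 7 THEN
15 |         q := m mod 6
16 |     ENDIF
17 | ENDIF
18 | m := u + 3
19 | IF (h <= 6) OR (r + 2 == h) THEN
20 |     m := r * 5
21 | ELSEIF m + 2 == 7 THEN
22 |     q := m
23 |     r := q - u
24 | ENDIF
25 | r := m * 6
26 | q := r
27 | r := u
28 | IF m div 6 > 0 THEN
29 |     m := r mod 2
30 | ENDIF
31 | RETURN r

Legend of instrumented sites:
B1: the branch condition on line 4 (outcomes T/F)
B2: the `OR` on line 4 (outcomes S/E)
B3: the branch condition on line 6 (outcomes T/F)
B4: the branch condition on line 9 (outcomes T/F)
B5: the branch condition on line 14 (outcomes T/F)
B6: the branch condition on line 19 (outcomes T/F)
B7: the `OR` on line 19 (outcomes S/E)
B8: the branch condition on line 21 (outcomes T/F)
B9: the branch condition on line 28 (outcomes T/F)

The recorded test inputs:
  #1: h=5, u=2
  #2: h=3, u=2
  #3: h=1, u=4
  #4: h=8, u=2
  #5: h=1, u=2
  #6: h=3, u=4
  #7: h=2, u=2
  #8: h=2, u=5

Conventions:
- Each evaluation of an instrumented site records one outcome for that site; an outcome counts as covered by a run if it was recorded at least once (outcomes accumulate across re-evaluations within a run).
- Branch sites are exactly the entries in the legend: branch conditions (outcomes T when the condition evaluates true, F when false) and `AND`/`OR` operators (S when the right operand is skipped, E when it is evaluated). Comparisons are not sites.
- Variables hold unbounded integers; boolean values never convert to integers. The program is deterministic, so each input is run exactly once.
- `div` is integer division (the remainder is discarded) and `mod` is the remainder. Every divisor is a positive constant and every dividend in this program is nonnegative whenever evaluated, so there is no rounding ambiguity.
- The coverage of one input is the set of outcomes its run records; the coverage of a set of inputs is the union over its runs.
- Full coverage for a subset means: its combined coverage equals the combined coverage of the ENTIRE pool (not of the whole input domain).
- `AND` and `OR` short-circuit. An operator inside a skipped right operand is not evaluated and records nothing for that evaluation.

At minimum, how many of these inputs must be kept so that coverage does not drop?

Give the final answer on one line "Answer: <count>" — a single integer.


#1 (h=5, u=2) -> covered: B1=T, B2=S, B6=T, B7=S, B9=T
#2 (h=3, u=2) -> covered: B1=T, B2=E, B6=T, B7=S, B9=T
#3 (h=1, u=4) -> covered: B1=T, B2=E, B6=T, B7=S, B9=T
#4 (h=8, u=2) -> covered: B1=T, B2=S, B6=T, B7=E, B9=T
#5 (h=1, u=2) -> covered: B1=T, B2=E, B6=T, B7=S, B9=T
#6 (h=3, u=4) -> covered: B1=T, B2=E, B6=T, B7=S, B9=T
#7 (h=2, u=2) -> covered: B1=T, B2=E, B6=T, B7=S, B9=T
#8 (h=2, u=5) -> covered: B1=F, B2=E, B3=T, B6=T, B7=S, B9=F
union over all inputs: B1=T, B1=F, B2=S, B2=E, B3=T, B6=T, B7=S, B7=E, B9=T, B9=F (10 outcomes)
checked all size-1 subsets: none covers 10 outcomes (max 6/10)
inputs {4, 8} (size 2) cover everything; no size-2 subset with a lexicographically smaller index list covers all 10
Answer: 2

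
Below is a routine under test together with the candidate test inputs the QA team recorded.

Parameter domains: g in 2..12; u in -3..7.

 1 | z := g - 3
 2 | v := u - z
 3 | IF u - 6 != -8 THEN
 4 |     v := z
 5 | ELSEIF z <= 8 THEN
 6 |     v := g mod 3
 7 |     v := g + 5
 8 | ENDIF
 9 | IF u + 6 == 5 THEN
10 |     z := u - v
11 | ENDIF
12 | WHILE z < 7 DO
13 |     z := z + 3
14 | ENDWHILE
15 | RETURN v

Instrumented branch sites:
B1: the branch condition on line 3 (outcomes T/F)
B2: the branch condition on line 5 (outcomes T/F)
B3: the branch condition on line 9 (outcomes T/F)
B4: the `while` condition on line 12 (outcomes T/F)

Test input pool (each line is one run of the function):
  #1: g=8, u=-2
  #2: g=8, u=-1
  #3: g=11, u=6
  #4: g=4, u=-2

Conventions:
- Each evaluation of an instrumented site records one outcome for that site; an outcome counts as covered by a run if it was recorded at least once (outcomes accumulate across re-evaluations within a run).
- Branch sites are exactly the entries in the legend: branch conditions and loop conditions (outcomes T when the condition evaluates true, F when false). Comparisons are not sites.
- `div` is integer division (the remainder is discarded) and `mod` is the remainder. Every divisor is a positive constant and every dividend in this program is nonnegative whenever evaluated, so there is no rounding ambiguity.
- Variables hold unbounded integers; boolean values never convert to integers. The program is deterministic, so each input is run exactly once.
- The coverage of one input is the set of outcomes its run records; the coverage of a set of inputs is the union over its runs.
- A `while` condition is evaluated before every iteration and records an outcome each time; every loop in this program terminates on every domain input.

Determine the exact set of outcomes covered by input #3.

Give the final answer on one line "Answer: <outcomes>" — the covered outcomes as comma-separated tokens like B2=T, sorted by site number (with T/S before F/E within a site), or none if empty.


Event log for input #3 (g=11, u=6):
  B1->T, B3->F, B4->F
distinct outcomes covered: B1=T, B3=F, B4=F
Answer: B1=T, B3=F, B4=F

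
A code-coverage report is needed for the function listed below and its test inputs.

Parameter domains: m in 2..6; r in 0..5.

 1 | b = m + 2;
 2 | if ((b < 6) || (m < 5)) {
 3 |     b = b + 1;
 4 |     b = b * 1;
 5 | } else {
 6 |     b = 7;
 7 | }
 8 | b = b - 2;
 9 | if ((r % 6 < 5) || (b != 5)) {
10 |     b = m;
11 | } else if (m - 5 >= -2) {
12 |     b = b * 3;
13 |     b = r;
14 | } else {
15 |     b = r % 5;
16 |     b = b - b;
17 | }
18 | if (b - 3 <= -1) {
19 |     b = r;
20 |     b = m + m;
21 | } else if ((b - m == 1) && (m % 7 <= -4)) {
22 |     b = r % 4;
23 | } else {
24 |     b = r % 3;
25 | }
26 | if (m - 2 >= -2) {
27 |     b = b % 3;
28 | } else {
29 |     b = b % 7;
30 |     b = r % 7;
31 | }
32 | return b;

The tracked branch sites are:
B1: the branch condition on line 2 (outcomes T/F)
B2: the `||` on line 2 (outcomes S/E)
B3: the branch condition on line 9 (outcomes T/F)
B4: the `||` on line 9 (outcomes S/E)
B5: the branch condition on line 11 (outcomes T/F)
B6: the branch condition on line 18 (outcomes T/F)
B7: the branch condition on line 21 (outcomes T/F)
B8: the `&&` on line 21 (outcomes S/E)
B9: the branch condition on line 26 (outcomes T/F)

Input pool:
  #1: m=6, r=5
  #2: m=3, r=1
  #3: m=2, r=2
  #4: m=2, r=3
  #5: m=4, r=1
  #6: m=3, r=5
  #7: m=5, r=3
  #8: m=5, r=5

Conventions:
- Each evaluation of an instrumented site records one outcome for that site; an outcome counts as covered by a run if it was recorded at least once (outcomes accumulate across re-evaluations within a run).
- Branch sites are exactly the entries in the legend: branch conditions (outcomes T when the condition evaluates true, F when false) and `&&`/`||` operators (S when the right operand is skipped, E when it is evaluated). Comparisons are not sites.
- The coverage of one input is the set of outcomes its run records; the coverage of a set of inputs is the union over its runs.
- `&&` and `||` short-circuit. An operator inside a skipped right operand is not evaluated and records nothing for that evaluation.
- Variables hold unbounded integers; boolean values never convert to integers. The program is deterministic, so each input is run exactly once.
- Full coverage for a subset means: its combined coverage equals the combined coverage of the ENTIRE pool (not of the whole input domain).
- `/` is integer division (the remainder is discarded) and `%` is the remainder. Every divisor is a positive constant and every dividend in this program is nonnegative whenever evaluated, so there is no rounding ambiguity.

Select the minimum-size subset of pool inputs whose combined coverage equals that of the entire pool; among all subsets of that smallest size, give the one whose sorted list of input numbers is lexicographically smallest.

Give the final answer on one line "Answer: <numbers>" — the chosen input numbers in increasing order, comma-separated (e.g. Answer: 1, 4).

input #1, m=6, r=5: events B2->E, B1->F, B4->E, B3->F, B5->T, B6->F, B8->S, B7->F, B9->T; outcomes B1=F, B2=E, B3=F, B4=E, B5=T, B6=F, B7=F, B8=S, B9=T
input #2, m=3, r=1: events B2->S, B1->T, B4->S, B3->T, B6->F, B8->S, B7->F, B9->T; outcomes B1=T, B2=S, B3=T, B4=S, B6=F, B7=F, B8=S, B9=T
input #3, m=2, r=2: events B2->S, B1->T, B4->S, B3->T, B6->T, B9->T; outcomes B1=T, B2=S, B3=T, B4=S, B6=T, B9=T
input #4, m=2, r=3: events B2->S, B1->T, B4->S, B3->T, B6->T, B9->T; outcomes B1=T, B2=S, B3=T, B4=S, B6=T, B9=T
input #5, m=4, r=1: events B2->E, B1->T, B4->S, B3->T, B6->F, B8->S, B7->F, B9->T; outcomes B1=T, B2=E, B3=T, B4=S, B6=F, B7=F, B8=S, B9=T
input #6, m=3, r=5: events B2->S, B1->T, B4->E, B3->T, B6->F, B8->S, B7->F, B9->T; outcomes B1=T, B2=S, B3=T, B4=E, B6=F, B7=F, B8=S, B9=T
input #7, m=5, r=3: events B2->E, B1->F, B4->S, B3->T, B6->F, B8->S, B7->F, B9->T; outcomes B1=F, B2=E, B3=T, B4=S, B6=F, B7=F, B8=S, B9=T
input #8, m=5, r=5: events B2->E, B1->F, B4->E, B3->F, B5->T, B6->F, B8->S, B7->F, B9->T; outcomes B1=F, B2=E, B3=F, B4=E, B5=T, B6=F, B7=F, B8=S, B9=T
together the pool reaches 14 outcomes: B1=T, B1=F, B2=S, B2=E, B3=T, B3=F, B4=S, B4=E, B5=T, B6=T, B6=F, B7=F, B8=S, B9=T
size 1 is not enough: best union over all size-1 subsets is 9/14
at size 2, {1, 3} reaches all 14 outcomes; every lexicographically earlier size-2 subset fails

Answer: 1, 3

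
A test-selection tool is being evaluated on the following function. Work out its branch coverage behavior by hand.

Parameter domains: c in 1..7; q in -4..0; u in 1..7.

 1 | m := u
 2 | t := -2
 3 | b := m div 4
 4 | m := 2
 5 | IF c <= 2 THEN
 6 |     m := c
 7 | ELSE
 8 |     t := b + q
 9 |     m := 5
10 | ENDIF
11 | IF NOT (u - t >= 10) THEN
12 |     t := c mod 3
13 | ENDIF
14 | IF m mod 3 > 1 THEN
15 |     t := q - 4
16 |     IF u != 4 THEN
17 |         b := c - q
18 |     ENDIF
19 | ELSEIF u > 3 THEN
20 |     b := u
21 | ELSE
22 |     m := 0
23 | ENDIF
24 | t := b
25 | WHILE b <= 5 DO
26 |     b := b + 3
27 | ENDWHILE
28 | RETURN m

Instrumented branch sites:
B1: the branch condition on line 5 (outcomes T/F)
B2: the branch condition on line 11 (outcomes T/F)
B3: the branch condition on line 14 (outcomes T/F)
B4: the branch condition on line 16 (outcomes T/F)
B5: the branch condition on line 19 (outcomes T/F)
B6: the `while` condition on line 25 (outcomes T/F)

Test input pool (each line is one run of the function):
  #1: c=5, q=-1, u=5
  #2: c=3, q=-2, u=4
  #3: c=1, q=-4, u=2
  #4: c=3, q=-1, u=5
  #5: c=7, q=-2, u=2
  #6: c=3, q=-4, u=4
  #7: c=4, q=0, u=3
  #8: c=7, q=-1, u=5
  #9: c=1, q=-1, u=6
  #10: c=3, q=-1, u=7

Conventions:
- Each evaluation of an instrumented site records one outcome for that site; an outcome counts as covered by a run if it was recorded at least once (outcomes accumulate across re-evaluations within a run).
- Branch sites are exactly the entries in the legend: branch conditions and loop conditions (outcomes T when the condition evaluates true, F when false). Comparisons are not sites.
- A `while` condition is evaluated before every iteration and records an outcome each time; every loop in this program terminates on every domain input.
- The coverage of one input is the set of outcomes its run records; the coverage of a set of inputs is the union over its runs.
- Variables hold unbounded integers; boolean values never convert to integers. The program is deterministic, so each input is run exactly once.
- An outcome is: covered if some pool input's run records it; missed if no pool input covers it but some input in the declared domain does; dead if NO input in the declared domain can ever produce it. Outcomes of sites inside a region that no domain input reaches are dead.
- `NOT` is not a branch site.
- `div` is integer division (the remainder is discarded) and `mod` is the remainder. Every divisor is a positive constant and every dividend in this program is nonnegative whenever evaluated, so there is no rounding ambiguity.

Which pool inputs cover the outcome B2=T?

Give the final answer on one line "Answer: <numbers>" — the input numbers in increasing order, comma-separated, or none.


input #1 (c=5, q=-1, u=5): hits B2=T
input #2 (c=3, q=-2, u=4): hits B2=T
input #3 (c=1, q=-4, u=2): hits B2=T
input #4 (c=3, q=-1, u=5): hits B2=T
input #5 (c=7, q=-2, u=2): hits B2=T
input #6 (c=3, q=-4, u=4): hits B2=T
input #7 (c=4, q=0, u=3): hits B2=T
input #8 (c=7, q=-1, u=5): hits B2=T
input #9 (c=1, q=-1, u=6): hits B2=T
input #10 (c=3, q=-1, u=7): hits B2=T
Answer: 1, 2, 3, 4, 5, 6, 7, 8, 9, 10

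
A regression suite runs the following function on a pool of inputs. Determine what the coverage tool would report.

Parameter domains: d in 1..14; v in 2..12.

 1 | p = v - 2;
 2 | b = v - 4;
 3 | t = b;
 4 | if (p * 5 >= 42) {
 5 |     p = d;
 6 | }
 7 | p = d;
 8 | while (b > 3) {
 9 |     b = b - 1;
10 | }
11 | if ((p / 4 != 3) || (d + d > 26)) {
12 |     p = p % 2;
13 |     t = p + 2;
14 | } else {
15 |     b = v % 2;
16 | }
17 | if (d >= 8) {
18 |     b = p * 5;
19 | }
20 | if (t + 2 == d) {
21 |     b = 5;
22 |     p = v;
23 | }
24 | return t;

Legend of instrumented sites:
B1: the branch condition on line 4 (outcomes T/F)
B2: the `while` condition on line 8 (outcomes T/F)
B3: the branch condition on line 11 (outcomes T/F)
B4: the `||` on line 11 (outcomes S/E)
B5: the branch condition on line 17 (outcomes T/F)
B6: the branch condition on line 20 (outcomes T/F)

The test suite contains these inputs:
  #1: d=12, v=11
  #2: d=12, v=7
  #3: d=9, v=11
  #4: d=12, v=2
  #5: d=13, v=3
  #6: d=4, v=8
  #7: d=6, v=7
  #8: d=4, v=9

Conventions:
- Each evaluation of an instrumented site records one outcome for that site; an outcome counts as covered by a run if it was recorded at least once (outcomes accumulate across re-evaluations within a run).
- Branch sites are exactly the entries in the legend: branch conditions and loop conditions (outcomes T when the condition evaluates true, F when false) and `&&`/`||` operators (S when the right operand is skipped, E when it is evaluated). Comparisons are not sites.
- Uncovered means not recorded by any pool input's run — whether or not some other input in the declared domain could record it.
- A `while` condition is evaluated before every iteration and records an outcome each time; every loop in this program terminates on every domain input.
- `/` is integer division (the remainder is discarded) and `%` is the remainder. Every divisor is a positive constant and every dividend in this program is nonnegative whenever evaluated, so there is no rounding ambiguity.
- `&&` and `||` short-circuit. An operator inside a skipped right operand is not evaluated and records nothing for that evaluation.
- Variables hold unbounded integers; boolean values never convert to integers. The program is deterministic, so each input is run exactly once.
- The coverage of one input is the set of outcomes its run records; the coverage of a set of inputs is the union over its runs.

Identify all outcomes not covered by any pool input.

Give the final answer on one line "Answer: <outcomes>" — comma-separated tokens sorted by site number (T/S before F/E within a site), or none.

input #1 (d=12, v=11): events B1->T, B2->T, B2->T, B2->T, B2->T, B2->F, B4->E, B3->F, B5->T, B6->F; covers B1=T, B2=T, B2=F, B3=F, B4=E, B5=T, B6=F
input #2 (d=12, v=7): events B1->F, B2->F, B4->E, B3->F, B5->T, B6->F; covers B1=F, B2=F, B3=F, B4=E, B5=T, B6=F
input #3 (d=9, v=11): events B1->T, B2->T, B2->T, B2->T, B2->T, B2->F, B4->S, B3->T, B5->T, B6->F; covers B1=T, B2=T, B2=F, B3=T, B4=S, B5=T, B6=F
input #4 (d=12, v=2): events B1->F, B2->F, B4->E, B3->F, B5->T, B6->F; covers B1=F, B2=F, B3=F, B4=E, B5=T, B6=F
input #5 (d=13, v=3): events B1->F, B2->F, B4->E, B3->F, B5->T, B6->F; covers B1=F, B2=F, B3=F, B4=E, B5=T, B6=F
input #6 (d=4, v=8): events B1->F, B2->T, B2->F, B4->S, B3->T, B5->F, B6->T; covers B1=F, B2=T, B2=F, B3=T, B4=S, B5=F, B6=T
input #7 (d=6, v=7): events B1->F, B2->F, B4->S, B3->T, B5->F, B6->F; covers B1=F, B2=F, B3=T, B4=S, B5=F, B6=F
input #8 (d=4, v=9): events B1->F, B2->T, B2->T, B2->F, B4->S, B3->T, B5->F, B6->T; covers B1=F, B2=T, B2=F, B3=T, B4=S, B5=F, B6=T
union over the pool: B1=T, B1=F, B2=T, B2=F, B3=T, B3=F, B4=S, B4=E, B5=T, B5=F, B6=T, B6=F
uncovered (0 of 12): none

Answer: none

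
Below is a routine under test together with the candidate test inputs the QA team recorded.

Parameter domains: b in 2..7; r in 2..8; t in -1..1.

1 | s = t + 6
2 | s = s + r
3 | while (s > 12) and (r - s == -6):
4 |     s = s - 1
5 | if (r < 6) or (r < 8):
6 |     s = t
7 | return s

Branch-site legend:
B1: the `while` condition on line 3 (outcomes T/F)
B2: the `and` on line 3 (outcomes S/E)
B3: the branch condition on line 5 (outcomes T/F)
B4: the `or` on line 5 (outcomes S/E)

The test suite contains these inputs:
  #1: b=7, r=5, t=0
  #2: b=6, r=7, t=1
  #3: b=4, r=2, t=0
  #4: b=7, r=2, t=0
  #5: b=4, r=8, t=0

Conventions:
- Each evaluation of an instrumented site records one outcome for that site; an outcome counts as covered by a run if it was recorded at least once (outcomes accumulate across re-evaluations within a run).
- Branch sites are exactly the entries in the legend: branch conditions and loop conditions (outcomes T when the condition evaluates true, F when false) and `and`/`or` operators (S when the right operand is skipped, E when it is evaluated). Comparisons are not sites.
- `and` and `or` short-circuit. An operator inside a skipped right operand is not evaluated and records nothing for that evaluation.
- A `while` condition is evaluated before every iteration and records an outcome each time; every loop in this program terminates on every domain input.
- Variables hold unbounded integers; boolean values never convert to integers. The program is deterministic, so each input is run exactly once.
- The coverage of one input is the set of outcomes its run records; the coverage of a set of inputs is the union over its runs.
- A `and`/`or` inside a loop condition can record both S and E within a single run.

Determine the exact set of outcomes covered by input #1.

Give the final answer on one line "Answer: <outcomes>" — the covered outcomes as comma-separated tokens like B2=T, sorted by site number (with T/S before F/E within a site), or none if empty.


Event log for input #1 (b=7, r=5, t=0):
  B2->S, B1->F, B4->S, B3->T
collecting distinct outcomes: B1=F, B2=S, B3=T, B4=S
Answer: B1=F, B2=S, B3=T, B4=S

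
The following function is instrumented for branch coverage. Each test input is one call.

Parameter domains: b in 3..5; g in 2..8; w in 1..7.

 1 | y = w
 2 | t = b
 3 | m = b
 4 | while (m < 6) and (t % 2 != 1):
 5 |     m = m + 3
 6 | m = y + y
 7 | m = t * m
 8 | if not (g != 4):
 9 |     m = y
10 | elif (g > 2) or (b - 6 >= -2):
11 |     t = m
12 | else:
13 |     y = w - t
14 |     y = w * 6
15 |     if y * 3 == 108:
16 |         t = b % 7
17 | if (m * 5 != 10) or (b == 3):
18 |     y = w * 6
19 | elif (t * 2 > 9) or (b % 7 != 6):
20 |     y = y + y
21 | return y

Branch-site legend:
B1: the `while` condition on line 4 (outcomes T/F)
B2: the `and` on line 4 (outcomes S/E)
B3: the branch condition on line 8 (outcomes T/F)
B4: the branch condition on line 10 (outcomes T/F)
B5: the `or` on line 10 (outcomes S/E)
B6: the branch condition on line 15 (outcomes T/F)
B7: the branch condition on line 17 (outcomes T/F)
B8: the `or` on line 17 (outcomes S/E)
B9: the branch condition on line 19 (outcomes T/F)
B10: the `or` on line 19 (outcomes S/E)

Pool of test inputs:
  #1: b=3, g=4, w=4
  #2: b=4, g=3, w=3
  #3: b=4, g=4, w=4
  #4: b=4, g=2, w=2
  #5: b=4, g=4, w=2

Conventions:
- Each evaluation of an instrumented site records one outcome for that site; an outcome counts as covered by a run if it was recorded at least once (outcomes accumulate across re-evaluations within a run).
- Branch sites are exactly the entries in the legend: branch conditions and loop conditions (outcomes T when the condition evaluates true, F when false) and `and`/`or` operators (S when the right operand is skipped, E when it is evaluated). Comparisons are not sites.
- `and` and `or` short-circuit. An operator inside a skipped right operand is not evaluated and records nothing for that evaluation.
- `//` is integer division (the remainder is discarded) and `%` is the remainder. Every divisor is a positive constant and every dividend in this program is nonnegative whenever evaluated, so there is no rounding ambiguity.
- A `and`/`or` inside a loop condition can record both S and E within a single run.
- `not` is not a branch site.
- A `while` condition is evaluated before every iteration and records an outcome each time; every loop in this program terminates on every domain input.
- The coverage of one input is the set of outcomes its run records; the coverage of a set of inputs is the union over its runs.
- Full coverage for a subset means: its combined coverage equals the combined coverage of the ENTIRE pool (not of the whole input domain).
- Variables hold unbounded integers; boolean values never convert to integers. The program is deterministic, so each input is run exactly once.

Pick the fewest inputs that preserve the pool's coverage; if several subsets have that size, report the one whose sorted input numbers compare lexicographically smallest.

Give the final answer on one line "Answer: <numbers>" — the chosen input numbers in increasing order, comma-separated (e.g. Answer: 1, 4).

input #1 (b=3, g=4, w=4): events B2->E, B1->F, B3->T, B8->S, B7->T; covers B1=F, B2=E, B3=T, B7=T, B8=S
input #2 (b=4, g=3, w=3): events B2->E, B1->T, B2->S, B1->F, B3->F, B5->S, B4->T, B8->S, B7->T; covers B1=T, B1=F, B2=S, B2=E, B3=F, B4=T, B5=S, B7=T, B8=S
input #3 (b=4, g=4, w=4): events B2->E, B1->T, B2->S, B1->F, B3->T, B8->S, B7->T; covers B1=T, B1=F, B2=S, B2=E, B3=T, B7=T, B8=S
input #4 (b=4, g=2, w=2): events B2->E, B1->T, B2->S, B1->F, B3->F, B5->E, B4->T, B8->S, B7->T; covers B1=T, B1=F, B2=S, B2=E, B3=F, B4=T, B5=E, B7=T, B8=S
input #5 (b=4, g=4, w=2): events B2->E, B1->T, B2->S, B1->F, B3->T, B8->E, B7->F, B10->E, B9->T; covers B1=T, B1=F, B2=S, B2=E, B3=T, B7=F, B8=E, B9=T, B10=E
union over all inputs: B1=T, B1=F, B2=S, B2=E, B3=T, B3=F, B4=T, B5=S, B5=E, B7=T, B7=F, B8=S, B8=E, B9=T, B10=E (15 outcomes)
checked all size-1 subsets: none covers 15 outcomes (max 9/15)
checked all size-2 subsets: none covers 15 outcomes (max 14/15)
the canonical winner is {2, 4, 5}: size 3, full 15-outcome coverage, earliest index list among size-3 covers

Answer: 2, 4, 5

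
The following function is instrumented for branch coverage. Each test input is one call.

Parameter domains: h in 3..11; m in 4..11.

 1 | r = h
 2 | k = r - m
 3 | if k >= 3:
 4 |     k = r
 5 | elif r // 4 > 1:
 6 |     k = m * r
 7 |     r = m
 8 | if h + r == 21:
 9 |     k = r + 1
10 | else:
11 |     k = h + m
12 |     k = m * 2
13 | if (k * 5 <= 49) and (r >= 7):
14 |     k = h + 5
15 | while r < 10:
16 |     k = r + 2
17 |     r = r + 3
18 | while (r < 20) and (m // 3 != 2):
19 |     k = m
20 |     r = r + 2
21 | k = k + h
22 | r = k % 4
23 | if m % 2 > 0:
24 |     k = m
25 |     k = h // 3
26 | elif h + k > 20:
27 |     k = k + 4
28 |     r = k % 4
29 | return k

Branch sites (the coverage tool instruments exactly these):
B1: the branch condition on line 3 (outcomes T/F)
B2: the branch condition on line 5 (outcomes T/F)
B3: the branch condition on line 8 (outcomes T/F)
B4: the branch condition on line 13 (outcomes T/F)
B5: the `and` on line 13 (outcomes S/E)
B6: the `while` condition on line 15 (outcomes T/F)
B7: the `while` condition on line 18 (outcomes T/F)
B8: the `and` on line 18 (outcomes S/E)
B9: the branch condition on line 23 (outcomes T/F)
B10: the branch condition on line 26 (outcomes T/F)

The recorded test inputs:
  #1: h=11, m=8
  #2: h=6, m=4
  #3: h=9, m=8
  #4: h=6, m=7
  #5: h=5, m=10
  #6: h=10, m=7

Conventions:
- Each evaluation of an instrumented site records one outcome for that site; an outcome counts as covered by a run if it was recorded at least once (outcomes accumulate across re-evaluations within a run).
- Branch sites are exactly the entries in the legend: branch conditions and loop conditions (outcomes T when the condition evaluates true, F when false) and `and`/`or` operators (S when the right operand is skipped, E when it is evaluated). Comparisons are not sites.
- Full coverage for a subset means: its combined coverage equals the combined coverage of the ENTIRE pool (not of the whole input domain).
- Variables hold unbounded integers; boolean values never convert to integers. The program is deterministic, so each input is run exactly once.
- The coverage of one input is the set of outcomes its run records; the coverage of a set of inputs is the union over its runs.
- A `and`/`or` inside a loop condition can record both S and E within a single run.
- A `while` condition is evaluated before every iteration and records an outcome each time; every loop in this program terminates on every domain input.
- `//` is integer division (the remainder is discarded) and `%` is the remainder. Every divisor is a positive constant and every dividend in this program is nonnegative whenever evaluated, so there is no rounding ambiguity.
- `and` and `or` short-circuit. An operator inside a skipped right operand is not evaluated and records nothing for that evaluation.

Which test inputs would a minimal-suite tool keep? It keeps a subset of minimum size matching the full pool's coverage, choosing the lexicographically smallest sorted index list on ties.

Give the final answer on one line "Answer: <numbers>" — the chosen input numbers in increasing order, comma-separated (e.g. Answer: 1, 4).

run #1 (h=11, m=8) runs B1->T, B3->F, B5->S, B4->F, B6->F, B8->E, B7->F, B9->F, B10->T; records B1=T, B3=F, B4=F, B5=S, B6=F, B7=F, B8=E, B9=F, B10=T
run #2 (h=6, m=4) runs B1->F, B2->F, B3->F, B5->E, B4->F, B6->T, B6->T, B6->F, B8->E, B7->T, B8->E, B7->T, B8->E, B7->T, ...; records B1=F, B2=F, B3=F, B4=F, B5=E, B6=T, B6=F, B7=T, B7=F, B8=S, B8=E, B9=F, B10=F
run #3 (h=9, m=8) runs B1->F, B2->T, B3->F, B5->S, B4->F, B6->T, B6->F, B8->E, B7->F, B9->F, B10->T; records B1=F, B2=T, B3=F, B4=F, B5=S, B6=T, B6=F, B7=F, B8=E, B9=F, B10=T
run #4 (h=6, m=7) runs B1->F, B2->F, B3->F, B5->S, B4->F, B6->T, B6->T, B6->F, B8->E, B7->F, B9->T; records B1=F, B2=F, B3=F, B4=F, B5=S, B6=T, B6=F, B7=F, B8=E, B9=T
run #5 (h=5, m=10) runs B1->F, B2->F, B3->F, B5->S, B4->F, B6->T, B6->T, B6->F, B8->E, B7->T, B8->E, B7->T, B8->E, B7->T, ...; records B1=F, B2=F, B3=F, B4=F, B5=S, B6=T, B6=F, B7=T, B7=F, B8=S, B8=E, B9=F, B10=F
run #6 (h=10, m=7) runs B1->T, B3->F, B5->S, B4->F, B6->F, B8->E, B7->F, B9->T; records B1=T, B3=F, B4=F, B5=S, B6=F, B7=F, B8=E, B9=T
pool-wide coverage (18 outcomes): B1=T, B1=F, B2=T, B2=F, B3=F, B4=F, B5=S, B5=E, B6=T, B6=F, B7=T, B7=F, B8=S, B8=E, B9=T, B9=F, B10=T, B10=F
checked all size-1 subsets: none covers 18 outcomes (max 13/18)
checked all size-2 subsets: none covers 18 outcomes (max 16/18)
size 3: inputs {2, 3, 6} cover all 18 outcomes, and no lexicographically smaller subset of this size does

Answer: 2, 3, 6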